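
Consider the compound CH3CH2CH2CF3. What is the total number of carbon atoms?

4

Element totals:
  C: 4
  H: 7
  F: 3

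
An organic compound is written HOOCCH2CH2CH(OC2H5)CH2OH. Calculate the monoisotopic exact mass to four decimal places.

Atom tally by fragment:
  HOOCCH2 → C:2 H:3 O:2
  CH2 → C:1 H:2
  CH(OC2H5) → C:3 H:6 O:1
  CH2OH → C:1 H:3 O:1
Element totals:
  C: 7
  H: 14
  O: 4
Molecular formula: C7H14O4.
  M = 7(12.0) + 14(1.007825) + 4(15.994915)
    = 84.000000 + 14.109550 + 63.979660 = 162.089210

162.0892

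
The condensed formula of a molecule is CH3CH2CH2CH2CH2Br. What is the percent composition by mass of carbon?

39.76%

Atom tally by fragment:
  CH3 → C:1 H:3
  CH2 → C:1 H:2
  CH2 → C:1 H:2
  CH2 → C:1 H:2
  CH2Br → C:1 H:2 Br:1
Element totals:
  C: 5
  H: 11
  Br: 1
Molecular formula: C5H11Br.
Molar mass = 151.047 g/mol.
Mass from C: 5 × 12.011 = 60.055 g/mol.
%C = 60.055 / 151.047 × 100 = 39.76%.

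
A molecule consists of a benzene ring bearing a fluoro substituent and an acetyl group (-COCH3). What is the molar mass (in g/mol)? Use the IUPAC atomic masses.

Atom tally by fragment:
  benzene ring core → C:6 H:6
  (− 2 ring H displaced by substituents)
  + F → F:1
  + COCH3 → C:2 H:3 O:1
Element totals:
  C: 8
  H: 7
  F: 1
  O: 1
Molecular formula: C8H7FO.
  M = 8(12.011) + 7(1.008) + 18.998 + 15.999
    = 96.088 + 7.056 + 18.998 + 15.999 = 138.141

138.14 g/mol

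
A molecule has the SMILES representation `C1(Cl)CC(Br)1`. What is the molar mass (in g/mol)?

155.42 g/mol

Atom tally by fragment:
  cyclopropane ring core → C:3 H:6
  (− 2 ring H displaced by substituents)
  + Cl → Cl:1
  + Br → Br:1
Element totals:
  C: 3
  H: 4
  Br: 1
  Cl: 1
Molecular formula: C3H4BrCl.
  M = 3(12.011) + 4(1.008) + 79.904 + 35.45
    = 36.033 + 4.032 + 79.904 + 35.450 = 155.419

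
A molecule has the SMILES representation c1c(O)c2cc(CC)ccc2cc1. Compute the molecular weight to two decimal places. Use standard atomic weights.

172.23 g/mol

Atom tally by fragment:
  naphthalene ring system core → C:10 H:8
  (− 2 ring H displaced by substituents)
  + OH → O:1 H:1
  + C2H5 → C:2 H:5
Element totals:
  C: 12
  H: 12
  O: 1
Molecular formula: C12H12O.
  M = 12(12.011) + 12(1.008) + 15.999
    = 144.132 + 12.096 + 15.999 = 172.227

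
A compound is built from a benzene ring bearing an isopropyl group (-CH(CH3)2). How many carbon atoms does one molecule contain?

Atom tally by fragment:
  benzene ring core → C:6 H:6
  (− 1 ring H displaced by substituents)
  + CH(CH3)2 → C:3 H:7
Element totals:
  C: 9
  H: 12

9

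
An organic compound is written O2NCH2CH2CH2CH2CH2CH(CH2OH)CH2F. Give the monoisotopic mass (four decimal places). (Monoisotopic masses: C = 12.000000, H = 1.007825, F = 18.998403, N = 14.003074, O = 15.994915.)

Element totals:
  C: 8
  H: 16
  F: 1
  N: 1
  O: 3
Molecular formula: C8H16FNO3.
  M = 8(12.0) + 16(1.007825) + 18.998403 + 14.003074 + 3(15.994915)
    = 96.000000 + 16.125200 + 18.998403 + 14.003074 + 47.984745 = 193.111422

193.1114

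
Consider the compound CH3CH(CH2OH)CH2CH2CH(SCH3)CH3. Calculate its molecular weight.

162.29 g/mol

Atom tally by fragment:
  CH3 → C:1 H:3
  CH(CH2OH) → C:2 H:4 O:1
  CH2 → C:1 H:2
  CH2 → C:1 H:2
  CH(SCH3) → C:2 H:4 S:1
  CH3 → C:1 H:3
Element totals:
  C: 8
  H: 18
  O: 1
  S: 1
Molecular formula: C8H18OS.
  M = 8(12.011) + 18(1.008) + 15.999 + 32.06
    = 96.088 + 18.144 + 15.999 + 32.060 = 162.291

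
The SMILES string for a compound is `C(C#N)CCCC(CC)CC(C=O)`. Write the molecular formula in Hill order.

Atom tally by fragment:
  NCCH2 → C:2 H:2 N:1
  CH2 → C:1 H:2
  CH2 → C:1 H:2
  CH2 → C:1 H:2
  CH(C2H5) → C:3 H:6
  CH2 → C:1 H:2
  CH2CHO → C:2 H:3 O:1
Element totals:
  C: 11
  H: 19
  N: 1
  O: 1

C11H19NO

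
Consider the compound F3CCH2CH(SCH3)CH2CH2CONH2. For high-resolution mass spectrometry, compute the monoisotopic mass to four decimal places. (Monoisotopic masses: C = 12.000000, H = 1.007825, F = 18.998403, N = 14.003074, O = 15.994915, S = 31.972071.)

215.0592

Element totals:
  C: 7
  H: 12
  F: 3
  N: 1
  O: 1
  S: 1
Molecular formula: C7H12F3NOS.
  M = 7(12.0) + 12(1.007825) + 3(18.998403) + 14.003074 + 15.994915 + 31.972071
    = 84.000000 + 12.093900 + 56.995209 + 14.003074 + 15.994915 + 31.972071 = 215.059169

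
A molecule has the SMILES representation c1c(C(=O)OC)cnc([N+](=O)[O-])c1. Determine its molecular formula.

Atom tally by fragment:
  pyridine ring core → C:5 H:5 N:1
  (− 2 ring H displaced by substituents)
  + COOCH3 → C:2 H:3 O:2
  + NO2 → N:1 O:2
Element totals:
  C: 7
  H: 6
  N: 2
  O: 4

C7H6N2O4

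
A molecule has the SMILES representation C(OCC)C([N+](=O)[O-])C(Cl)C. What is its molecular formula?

Atom tally by fragment:
  C2H5OCH2 → C:3 H:7 O:1
  CH(NO2) → C:1 H:1 N:1 O:2
  CH(Cl) → C:1 H:1 Cl:1
  CH3 → C:1 H:3
Element totals:
  C: 6
  H: 12
  Cl: 1
  N: 1
  O: 3

C6H12ClNO3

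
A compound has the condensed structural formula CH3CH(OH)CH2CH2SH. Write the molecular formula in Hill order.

Atom tally by fragment:
  CH3 → C:1 H:3
  CH(OH) → C:1 H:2 O:1
  CH2 → C:1 H:2
  CH2SH → C:1 H:3 S:1
Element totals:
  C: 4
  H: 10
  O: 1
  S: 1

C4H10OS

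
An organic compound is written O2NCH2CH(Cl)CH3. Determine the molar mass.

123.54 g/mol

Atom tally by fragment:
  O2NCH2 → C:1 H:2 N:1 O:2
  CH(Cl) → C:1 H:1 Cl:1
  CH3 → C:1 H:3
Element totals:
  C: 3
  H: 6
  Cl: 1
  N: 1
  O: 2
Molecular formula: C3H6ClNO2.
  M = 3(12.011) + 6(1.008) + 35.45 + 14.007 + 2(15.999)
    = 36.033 + 6.048 + 35.450 + 14.007 + 31.998 = 123.536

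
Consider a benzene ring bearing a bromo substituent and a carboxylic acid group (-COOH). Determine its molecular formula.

Atom tally by fragment:
  benzene ring core → C:6 H:6
  (− 2 ring H displaced by substituents)
  + Br → Br:1
  + COOH → C:1 H:1 O:2
Element totals:
  C: 7
  H: 5
  Br: 1
  O: 2

C7H5BrO2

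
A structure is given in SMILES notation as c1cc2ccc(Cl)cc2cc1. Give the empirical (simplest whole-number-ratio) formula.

Atom tally by fragment:
  naphthalene ring system core → C:10 H:8
  (− 1 ring H displaced by substituents)
  + Cl → Cl:1
Element totals:
  C: 10
  H: 7
  Cl: 1
Molecular formula: C10H7Cl.
gcd of subscripts (10, 1, 7) = 1, so the empirical formula equals the molecular formula.

C10H7Cl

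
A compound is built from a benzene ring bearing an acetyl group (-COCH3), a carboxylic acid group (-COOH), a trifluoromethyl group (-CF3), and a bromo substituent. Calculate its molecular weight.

311.05 g/mol

Atom tally by fragment:
  benzene ring core → C:6 H:6
  (− 4 ring H displaced by substituents)
  + COCH3 → C:2 H:3 O:1
  + COOH → C:1 H:1 O:2
  + CF3 → C:1 F:3
  + Br → Br:1
Element totals:
  C: 10
  H: 6
  Br: 1
  F: 3
  O: 3
Molecular formula: C10H6BrF3O3.
  M = 10(12.011) + 6(1.008) + 79.904 + 3(18.998) + 3(15.999)
    = 120.110 + 6.048 + 79.904 + 56.994 + 47.997 = 311.053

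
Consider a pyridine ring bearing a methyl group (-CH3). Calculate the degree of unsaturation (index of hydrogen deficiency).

Atom tally by fragment:
  pyridine ring core → C:5 H:5 N:1
  (− 1 ring H displaced by substituents)
  + CH3 → C:1 H:3
Element totals:
  C: 6
  H: 7
  N: 1
Molecular formula: C6H7N.
DoU = (2C + 2 + N − H − X) / 2 = (2·6 + 2 + 1 − 7 − 0) / 2 = 4.

4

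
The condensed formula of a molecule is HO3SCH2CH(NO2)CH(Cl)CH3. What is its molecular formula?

C4H8ClNO5S

Element totals:
  C: 4
  H: 8
  Cl: 1
  N: 1
  O: 5
  S: 1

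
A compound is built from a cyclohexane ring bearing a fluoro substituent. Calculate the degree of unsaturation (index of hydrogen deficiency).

Atom tally by fragment:
  cyclohexane ring core → C:6 H:12
  (− 1 ring H displaced by substituents)
  + F → F:1
Element totals:
  C: 6
  H: 11
  F: 1
Molecular formula: C6H11F.
DoU = (2C + 2 + N − H − X) / 2 = (2·6 + 2 + 0 − 11 − 1) / 2 = 1.

1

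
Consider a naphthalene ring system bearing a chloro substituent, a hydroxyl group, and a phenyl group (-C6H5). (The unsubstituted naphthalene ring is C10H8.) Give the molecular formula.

C16H11ClO

Atom tally by fragment:
  naphthalene ring system core → C:10 H:8
  (− 3 ring H displaced by substituents)
  + Cl → Cl:1
  + OH → O:1 H:1
  + C6H5 → C:6 H:5
Element totals:
  C: 16
  H: 11
  Cl: 1
  O: 1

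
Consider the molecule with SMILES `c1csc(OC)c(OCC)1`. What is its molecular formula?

Atom tally by fragment:
  thiophene ring core → C:4 H:4 S:1
  (− 2 ring H displaced by substituents)
  + OCH3 → C:1 H:3 O:1
  + OC2H5 → C:2 H:5 O:1
Element totals:
  C: 7
  H: 10
  O: 2
  S: 1

C7H10O2S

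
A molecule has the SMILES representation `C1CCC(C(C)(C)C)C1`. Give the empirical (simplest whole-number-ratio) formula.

CH2

Atom tally by fragment:
  cyclopentane ring core → C:5 H:10
  (− 1 ring H displaced by substituents)
  + C(CH3)3 → C:4 H:9
Element totals:
  C: 9
  H: 18
Molecular formula: C9H18.
gcd of subscripts = 9; dividing each by 9:
  C: 9/9 = 1
  H: 18/9 = 2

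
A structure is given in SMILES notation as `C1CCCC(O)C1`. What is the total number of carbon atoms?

Atom tally by fragment:
  cyclohexane ring core → C:6 H:12
  (− 1 ring H displaced by substituents)
  + OH → O:1 H:1
Element totals:
  C: 6
  H: 12
  O: 1

6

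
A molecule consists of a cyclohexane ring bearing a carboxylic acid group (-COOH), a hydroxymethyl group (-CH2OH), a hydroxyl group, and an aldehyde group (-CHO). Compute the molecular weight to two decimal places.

Atom tally by fragment:
  cyclohexane ring core → C:6 H:12
  (− 4 ring H displaced by substituents)
  + COOH → C:1 H:1 O:2
  + CH2OH → C:1 H:3 O:1
  + OH → O:1 H:1
  + CHO → C:1 H:1 O:1
Element totals:
  C: 9
  H: 14
  O: 5
Molecular formula: C9H14O5.
  M = 9(12.011) + 14(1.008) + 5(15.999)
    = 108.099 + 14.112 + 79.995 = 202.206

202.21 g/mol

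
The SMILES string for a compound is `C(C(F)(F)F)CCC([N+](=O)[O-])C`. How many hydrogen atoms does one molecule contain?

Atom tally by fragment:
  F3CCH2 → C:2 H:2 F:3
  CH2 → C:1 H:2
  CH2 → C:1 H:2
  CH(NO2) → C:1 H:1 N:1 O:2
  CH3 → C:1 H:3
Element totals:
  C: 6
  H: 10
  F: 3
  N: 1
  O: 2

10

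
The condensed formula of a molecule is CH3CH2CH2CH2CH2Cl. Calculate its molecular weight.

Atom tally by fragment:
  CH3 → C:1 H:3
  CH2 → C:1 H:2
  CH2 → C:1 H:2
  CH2 → C:1 H:2
  CH2Cl → C:1 H:2 Cl:1
Element totals:
  C: 5
  H: 11
  Cl: 1
Molecular formula: C5H11Cl.
  M = 5(12.011) + 11(1.008) + 35.45
    = 60.055 + 11.088 + 35.450 = 106.593

106.59 g/mol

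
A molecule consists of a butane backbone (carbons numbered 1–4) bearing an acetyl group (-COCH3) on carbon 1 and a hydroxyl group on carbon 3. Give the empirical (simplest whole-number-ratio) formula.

C3H6O

Atom tally by fragment:
  CH3COCH2 → C:3 H:5 O:1
  CH2 → C:1 H:2
  CH(OH) → C:1 H:2 O:1
  CH3 → C:1 H:3
Element totals:
  C: 6
  H: 12
  O: 2
Molecular formula: C6H12O2.
gcd of subscripts = 2; dividing each by 2:
  C: 6/2 = 3
  H: 12/2 = 6
  O: 2/2 = 1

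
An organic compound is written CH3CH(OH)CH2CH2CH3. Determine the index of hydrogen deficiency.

Element totals:
  C: 5
  H: 12
  O: 1
Molecular formula: C5H12O.
DoU = (2C + 2 + N − H − X) / 2 = (2·5 + 2 + 0 − 12 − 0) / 2 = 0.

0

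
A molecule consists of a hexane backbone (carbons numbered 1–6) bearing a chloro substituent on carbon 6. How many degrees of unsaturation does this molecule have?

Atom tally by fragment:
  CH3 → C:1 H:3
  CH2 → C:1 H:2
  CH2 → C:1 H:2
  CH2 → C:1 H:2
  CH2 → C:1 H:2
  CH2Cl → C:1 H:2 Cl:1
Element totals:
  C: 6
  H: 13
  Cl: 1
Molecular formula: C6H13Cl.
DoU = (2C + 2 + N − H − X) / 2 = (2·6 + 2 + 0 − 13 − 1) / 2 = 0.

0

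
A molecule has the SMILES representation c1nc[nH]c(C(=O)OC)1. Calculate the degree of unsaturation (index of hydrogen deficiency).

4

Atom tally by fragment:
  imidazole ring core → C:3 H:4 N:2
  (− 1 ring H displaced by substituents)
  + COOCH3 → C:2 H:3 O:2
Element totals:
  C: 5
  H: 6
  N: 2
  O: 2
Molecular formula: C5H6N2O2.
DoU = (2C + 2 + N − H − X) / 2 = (2·5 + 2 + 2 − 6 − 0) / 2 = 4.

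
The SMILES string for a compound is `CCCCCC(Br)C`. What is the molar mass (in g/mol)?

179.10 g/mol

Atom tally by fragment:
  CH3 → C:1 H:3
  CH2 → C:1 H:2
  CH2 → C:1 H:2
  CH2 → C:1 H:2
  CH2 → C:1 H:2
  CH(Br) → C:1 H:1 Br:1
  CH3 → C:1 H:3
Element totals:
  C: 7
  H: 15
  Br: 1
Molecular formula: C7H15Br.
  M = 7(12.011) + 15(1.008) + 79.904
    = 84.077 + 15.120 + 79.904 = 179.101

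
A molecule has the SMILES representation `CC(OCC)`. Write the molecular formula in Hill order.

Atom tally by fragment:
  CH3 → C:1 H:3
  CH2OC2H5 → C:3 H:7 O:1
Element totals:
  C: 4
  H: 10
  O: 1

C4H10O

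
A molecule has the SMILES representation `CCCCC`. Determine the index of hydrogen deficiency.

0

Atom tally by fragment:
  CH3 → C:1 H:3
  CH2 → C:1 H:2
  CH2 → C:1 H:2
  CH2 → C:1 H:2
  CH3 → C:1 H:3
Element totals:
  C: 5
  H: 12
Molecular formula: C5H12.
DoU = (2C + 2 + N − H − X) / 2 = (2·5 + 2 + 0 − 12 − 0) / 2 = 0.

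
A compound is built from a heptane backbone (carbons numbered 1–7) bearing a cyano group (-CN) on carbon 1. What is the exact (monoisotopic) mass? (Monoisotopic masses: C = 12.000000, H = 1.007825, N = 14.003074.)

Atom tally by fragment:
  NCCH2 → C:2 H:2 N:1
  CH2 → C:1 H:2
  CH2 → C:1 H:2
  CH2 → C:1 H:2
  CH2 → C:1 H:2
  CH2 → C:1 H:2
  CH3 → C:1 H:3
Element totals:
  C: 8
  H: 15
  N: 1
Molecular formula: C8H15N.
  M = 8(12.0) + 15(1.007825) + 14.003074
    = 96.000000 + 15.117375 + 14.003074 = 125.120449

125.1204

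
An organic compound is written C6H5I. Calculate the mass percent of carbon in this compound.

Element totals:
  C: 6
  H: 5
  I: 1
Molecular formula: C6H5I.
Molar mass = 204.010 g/mol.
Mass from C: 6 × 12.011 = 72.066 g/mol.
%C = 72.066 / 204.010 × 100 = 35.32%.

35.32%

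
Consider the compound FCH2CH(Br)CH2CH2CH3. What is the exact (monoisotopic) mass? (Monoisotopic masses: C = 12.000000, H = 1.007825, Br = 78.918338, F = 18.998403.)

Atom tally by fragment:
  FCH2 → C:1 H:2 F:1
  CH(Br) → C:1 H:1 Br:1
  CH2 → C:1 H:2
  CH2 → C:1 H:2
  CH3 → C:1 H:3
Element totals:
  C: 5
  H: 10
  Br: 1
  F: 1
Molecular formula: C5H10BrF.
  M = 5(12.0) + 10(1.007825) + 78.918338 + 18.998403
    = 60.000000 + 10.078250 + 78.918338 + 18.998403 = 167.994991

167.9950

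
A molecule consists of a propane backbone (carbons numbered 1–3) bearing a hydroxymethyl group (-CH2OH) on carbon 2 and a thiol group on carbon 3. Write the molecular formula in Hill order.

C4H10OS

Atom tally by fragment:
  CH3 → C:1 H:3
  CH(CH2OH) → C:2 H:4 O:1
  CH2SH → C:1 H:3 S:1
Element totals:
  C: 4
  H: 10
  O: 1
  S: 1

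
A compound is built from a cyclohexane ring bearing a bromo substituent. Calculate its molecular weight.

Atom tally by fragment:
  cyclohexane ring core → C:6 H:12
  (− 1 ring H displaced by substituents)
  + Br → Br:1
Element totals:
  C: 6
  H: 11
  Br: 1
Molecular formula: C6H11Br.
  M = 6(12.011) + 11(1.008) + 79.904
    = 72.066 + 11.088 + 79.904 = 163.058

163.06 g/mol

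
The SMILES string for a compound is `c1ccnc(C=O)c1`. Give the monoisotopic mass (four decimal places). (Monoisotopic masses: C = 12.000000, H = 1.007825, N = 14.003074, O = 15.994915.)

107.0371

Atom tally by fragment:
  pyridine ring core → C:5 H:5 N:1
  (− 1 ring H displaced by substituents)
  + CHO → C:1 H:1 O:1
Element totals:
  C: 6
  H: 5
  N: 1
  O: 1
Molecular formula: C6H5NO.
  M = 6(12.0) + 5(1.007825) + 14.003074 + 15.994915
    = 72.000000 + 5.039125 + 14.003074 + 15.994915 = 107.037114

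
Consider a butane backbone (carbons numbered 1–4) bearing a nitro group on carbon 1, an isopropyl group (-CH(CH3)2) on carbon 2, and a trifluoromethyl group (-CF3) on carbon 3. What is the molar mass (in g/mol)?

213.20 g/mol

Atom tally by fragment:
  O2NCH2 → C:1 H:2 N:1 O:2
  CH(CH(CH3)2) → C:4 H:8
  CH(CF3) → C:2 H:1 F:3
  CH3 → C:1 H:3
Element totals:
  C: 8
  H: 14
  F: 3
  N: 1
  O: 2
Molecular formula: C8H14F3NO2.
  M = 8(12.011) + 14(1.008) + 3(18.998) + 14.007 + 2(15.999)
    = 96.088 + 14.112 + 56.994 + 14.007 + 31.998 = 213.199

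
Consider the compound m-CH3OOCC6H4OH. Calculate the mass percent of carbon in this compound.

Atom tally by fragment:
  benzene ring core → C:6 H:6
  (− 2 ring H displaced by substituents)
  + COOCH3 → C:2 H:3 O:2
  + OH → O:1 H:1
Element totals:
  C: 8
  H: 8
  O: 3
Molecular formula: C8H8O3.
Molar mass = 152.149 g/mol.
Mass from C: 8 × 12.011 = 96.088 g/mol.
%C = 96.088 / 152.149 × 100 = 63.15%.

63.15%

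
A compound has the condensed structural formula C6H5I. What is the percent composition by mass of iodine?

62.20%

Element totals:
  C: 6
  H: 5
  I: 1
Molecular formula: C6H5I.
Molar mass = 204.010 g/mol.
Mass from I: 1 × 126.904 = 126.904 g/mol.
%I = 126.904 / 204.010 × 100 = 62.20%.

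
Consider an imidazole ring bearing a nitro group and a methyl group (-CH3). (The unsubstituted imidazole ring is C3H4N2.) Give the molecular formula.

C4H5N3O2

Atom tally by fragment:
  imidazole ring core → C:3 H:4 N:2
  (− 2 ring H displaced by substituents)
  + NO2 → N:1 O:2
  + CH3 → C:1 H:3
Element totals:
  C: 4
  H: 5
  N: 3
  O: 2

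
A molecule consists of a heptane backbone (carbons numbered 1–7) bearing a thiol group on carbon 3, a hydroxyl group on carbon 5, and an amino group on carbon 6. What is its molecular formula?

Atom tally by fragment:
  CH3 → C:1 H:3
  CH2 → C:1 H:2
  CH(SH) → C:1 H:2 S:1
  CH2 → C:1 H:2
  CH(OH) → C:1 H:2 O:1
  CH(NH2) → C:1 H:3 N:1
  CH3 → C:1 H:3
Element totals:
  C: 7
  H: 17
  N: 1
  O: 1
  S: 1

C7H17NOS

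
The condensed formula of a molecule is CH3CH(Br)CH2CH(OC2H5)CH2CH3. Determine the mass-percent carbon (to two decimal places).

45.95%

Element totals:
  C: 8
  H: 17
  Br: 1
  O: 1
Molecular formula: C8H17BrO.
Molar mass = 209.127 g/mol.
Mass from C: 8 × 12.011 = 96.088 g/mol.
%C = 96.088 / 209.127 × 100 = 45.95%.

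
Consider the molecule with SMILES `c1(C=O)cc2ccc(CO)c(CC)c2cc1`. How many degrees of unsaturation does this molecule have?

8

Atom tally by fragment:
  naphthalene ring system core → C:10 H:8
  (− 3 ring H displaced by substituents)
  + CHO → C:1 H:1 O:1
  + CH2OH → C:1 H:3 O:1
  + C2H5 → C:2 H:5
Element totals:
  C: 14
  H: 14
  O: 2
Molecular formula: C14H14O2.
DoU = (2C + 2 + N − H − X) / 2 = (2·14 + 2 + 0 − 14 − 0) / 2 = 8.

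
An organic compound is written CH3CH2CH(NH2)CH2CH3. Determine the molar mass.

87.17 g/mol

Element totals:
  C: 5
  H: 13
  N: 1
Molecular formula: C5H13N.
  M = 5(12.011) + 13(1.008) + 14.007
    = 60.055 + 13.104 + 14.007 = 87.166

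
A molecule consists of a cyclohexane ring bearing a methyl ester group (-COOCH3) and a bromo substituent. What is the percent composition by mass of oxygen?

14.47%

Atom tally by fragment:
  cyclohexane ring core → C:6 H:12
  (− 2 ring H displaced by substituents)
  + COOCH3 → C:2 H:3 O:2
  + Br → Br:1
Element totals:
  C: 8
  H: 13
  Br: 1
  O: 2
Molecular formula: C8H13BrO2.
Molar mass = 221.094 g/mol.
Mass from O: 2 × 15.999 = 31.998 g/mol.
%O = 31.998 / 221.094 × 100 = 14.47%.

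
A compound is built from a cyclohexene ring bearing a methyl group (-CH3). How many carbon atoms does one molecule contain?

7

Atom tally by fragment:
  cyclohexene ring core → C:6 H:10
  (− 1 ring H displaced by substituents)
  + CH3 → C:1 H:3
Element totals:
  C: 7
  H: 12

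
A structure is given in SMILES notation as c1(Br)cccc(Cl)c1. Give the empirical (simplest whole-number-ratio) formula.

C6H4BrCl

Atom tally by fragment:
  benzene ring core → C:6 H:6
  (− 2 ring H displaced by substituents)
  + Br → Br:1
  + Cl → Cl:1
Element totals:
  C: 6
  H: 4
  Br: 1
  Cl: 1
Molecular formula: C6H4BrCl.
gcd of subscripts (1, 6, 1, 4) = 1, so the empirical formula equals the molecular formula.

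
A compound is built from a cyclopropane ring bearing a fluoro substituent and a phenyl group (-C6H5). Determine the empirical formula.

C9H9F

Atom tally by fragment:
  cyclopropane ring core → C:3 H:6
  (− 2 ring H displaced by substituents)
  + F → F:1
  + C6H5 → C:6 H:5
Element totals:
  C: 9
  H: 9
  F: 1
Molecular formula: C9H9F.
gcd of subscripts (9, 1, 9) = 1, so the empirical formula equals the molecular formula.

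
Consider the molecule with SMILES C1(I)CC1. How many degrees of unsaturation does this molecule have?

1

Atom tally by fragment:
  cyclopropane ring core → C:3 H:6
  (− 1 ring H displaced by substituents)
  + I → I:1
Element totals:
  C: 3
  H: 5
  I: 1
Molecular formula: C3H5I.
DoU = (2C + 2 + N − H − X) / 2 = (2·3 + 2 + 0 − 5 − 1) / 2 = 1.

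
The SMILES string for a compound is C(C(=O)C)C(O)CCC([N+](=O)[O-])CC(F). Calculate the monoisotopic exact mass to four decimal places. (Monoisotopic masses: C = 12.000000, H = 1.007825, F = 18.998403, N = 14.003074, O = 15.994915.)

221.1063

Atom tally by fragment:
  CH3COCH2 → C:3 H:5 O:1
  CH(OH) → C:1 H:2 O:1
  CH2 → C:1 H:2
  CH2 → C:1 H:2
  CH(NO2) → C:1 H:1 N:1 O:2
  CH2 → C:1 H:2
  CH2F → C:1 H:2 F:1
Element totals:
  C: 9
  H: 16
  F: 1
  N: 1
  O: 4
Molecular formula: C9H16FNO4.
  M = 9(12.0) + 16(1.007825) + 18.998403 + 14.003074 + 4(15.994915)
    = 108.000000 + 16.125200 + 18.998403 + 14.003074 + 63.979660 = 221.106337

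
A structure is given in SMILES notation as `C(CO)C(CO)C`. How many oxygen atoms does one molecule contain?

2

Atom tally by fragment:
  HOCH2CH2 → C:2 H:5 O:1
  CH(CH2OH) → C:2 H:4 O:1
  CH3 → C:1 H:3
Element totals:
  C: 5
  H: 12
  O: 2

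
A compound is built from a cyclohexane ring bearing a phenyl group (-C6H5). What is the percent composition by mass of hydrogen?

Atom tally by fragment:
  cyclohexane ring core → C:6 H:12
  (− 1 ring H displaced by substituents)
  + C6H5 → C:6 H:5
Element totals:
  C: 12
  H: 16
Molecular formula: C12H16.
Molar mass = 160.260 g/mol.
Mass from H: 16 × 1.008 = 16.128 g/mol.
%H = 16.128 / 160.260 × 100 = 10.06%.

10.06%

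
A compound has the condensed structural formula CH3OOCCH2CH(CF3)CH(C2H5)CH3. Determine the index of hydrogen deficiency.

Atom tally by fragment:
  CH3OOCCH2 → C:3 H:5 O:2
  CH(CF3) → C:2 H:1 F:3
  CH(C2H5) → C:3 H:6
  CH3 → C:1 H:3
Element totals:
  C: 9
  H: 15
  F: 3
  O: 2
Molecular formula: C9H15F3O2.
DoU = (2C + 2 + N − H − X) / 2 = (2·9 + 2 + 0 − 15 − 3) / 2 = 1.

1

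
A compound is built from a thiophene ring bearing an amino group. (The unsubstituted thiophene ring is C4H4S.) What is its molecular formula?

Atom tally by fragment:
  thiophene ring core → C:4 H:4 S:1
  (− 1 ring H displaced by substituents)
  + NH2 → N:1 H:2
Element totals:
  C: 4
  H: 5
  N: 1
  S: 1

C4H5NS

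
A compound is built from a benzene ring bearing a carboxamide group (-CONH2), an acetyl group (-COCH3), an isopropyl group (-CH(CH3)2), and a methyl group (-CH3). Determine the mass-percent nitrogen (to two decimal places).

Atom tally by fragment:
  benzene ring core → C:6 H:6
  (− 4 ring H displaced by substituents)
  + CONH2 → C:1 H:2 O:1 N:1
  + COCH3 → C:2 H:3 O:1
  + CH(CH3)2 → C:3 H:7
  + CH3 → C:1 H:3
Element totals:
  C: 13
  H: 17
  N: 1
  O: 2
Molecular formula: C13H17NO2.
Molar mass = 219.284 g/mol.
Mass from N: 1 × 14.007 = 14.007 g/mol.
%N = 14.007 / 219.284 × 100 = 6.39%.

6.39%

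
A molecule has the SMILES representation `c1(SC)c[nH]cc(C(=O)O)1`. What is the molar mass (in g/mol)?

Atom tally by fragment:
  pyrrole ring core → C:4 H:5 N:1
  (− 2 ring H displaced by substituents)
  + SCH3 → C:1 H:3 S:1
  + COOH → C:1 H:1 O:2
Element totals:
  C: 6
  H: 7
  N: 1
  O: 2
  S: 1
Molecular formula: C6H7NO2S.
  M = 6(12.011) + 7(1.008) + 14.007 + 2(15.999) + 32.06
    = 72.066 + 7.056 + 14.007 + 31.998 + 32.060 = 157.187

157.19 g/mol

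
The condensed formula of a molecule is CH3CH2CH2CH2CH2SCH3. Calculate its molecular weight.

Element totals:
  C: 6
  H: 14
  S: 1
Molecular formula: C6H14S.
  M = 6(12.011) + 14(1.008) + 32.06
    = 72.066 + 14.112 + 32.060 = 118.238

118.24 g/mol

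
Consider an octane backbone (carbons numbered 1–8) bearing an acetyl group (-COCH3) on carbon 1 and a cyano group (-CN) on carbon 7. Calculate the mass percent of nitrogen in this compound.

7.73%

Atom tally by fragment:
  CH3COCH2 → C:3 H:5 O:1
  CH2 → C:1 H:2
  CH2 → C:1 H:2
  CH2 → C:1 H:2
  CH2 → C:1 H:2
  CH2 → C:1 H:2
  CH(CN) → C:2 H:1 N:1
  CH3 → C:1 H:3
Element totals:
  C: 11
  H: 19
  N: 1
  O: 1
Molecular formula: C11H19NO.
Molar mass = 181.279 g/mol.
Mass from N: 1 × 14.007 = 14.007 g/mol.
%N = 14.007 / 181.279 × 100 = 7.73%.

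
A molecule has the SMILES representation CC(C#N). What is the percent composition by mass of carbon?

Atom tally by fragment:
  CH3 → C:1 H:3
  CH2CN → C:2 H:2 N:1
Element totals:
  C: 3
  H: 5
  N: 1
Molecular formula: C3H5N.
Molar mass = 55.080 g/mol.
Mass from C: 3 × 12.011 = 36.033 g/mol.
%C = 36.033 / 55.080 × 100 = 65.42%.

65.42%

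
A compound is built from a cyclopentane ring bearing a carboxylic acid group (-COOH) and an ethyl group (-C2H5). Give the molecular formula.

C8H14O2

Atom tally by fragment:
  cyclopentane ring core → C:5 H:10
  (− 2 ring H displaced by substituents)
  + COOH → C:1 H:1 O:2
  + C2H5 → C:2 H:5
Element totals:
  C: 8
  H: 14
  O: 2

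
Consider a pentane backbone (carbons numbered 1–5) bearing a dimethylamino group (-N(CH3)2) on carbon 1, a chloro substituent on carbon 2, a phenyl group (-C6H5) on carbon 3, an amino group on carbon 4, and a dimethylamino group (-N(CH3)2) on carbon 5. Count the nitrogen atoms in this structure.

3

Atom tally by fragment:
  (CH3)2NCH2 → C:3 H:8 N:1
  CH(Cl) → C:1 H:1 Cl:1
  CH(C6H5) → C:7 H:6
  CH(NH2) → C:1 H:3 N:1
  CH2N(CH3)2 → C:3 H:8 N:1
Element totals:
  C: 15
  H: 26
  Cl: 1
  N: 3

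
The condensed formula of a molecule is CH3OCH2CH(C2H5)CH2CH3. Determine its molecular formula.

Atom tally by fragment:
  CH3OCH2 → C:2 H:5 O:1
  CH(C2H5) → C:3 H:6
  CH2 → C:1 H:2
  CH3 → C:1 H:3
Element totals:
  C: 7
  H: 16
  O: 1

C7H16O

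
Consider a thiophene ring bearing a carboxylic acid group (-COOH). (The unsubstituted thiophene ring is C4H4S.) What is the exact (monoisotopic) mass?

127.9932

Atom tally by fragment:
  thiophene ring core → C:4 H:4 S:1
  (− 1 ring H displaced by substituents)
  + COOH → C:1 H:1 O:2
Element totals:
  C: 5
  H: 4
  O: 2
  S: 1
Molecular formula: C5H4O2S.
  M = 5(12.0) + 4(1.007825) + 2(15.994915) + 31.972071
    = 60.000000 + 4.031300 + 31.989830 + 31.972071 = 127.993201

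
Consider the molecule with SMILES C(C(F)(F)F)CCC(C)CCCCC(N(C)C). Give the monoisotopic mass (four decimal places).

Atom tally by fragment:
  F3CCH2 → C:2 H:2 F:3
  CH2 → C:1 H:2
  CH2 → C:1 H:2
  CH(CH3) → C:2 H:4
  CH2 → C:1 H:2
  CH2 → C:1 H:2
  CH2 → C:1 H:2
  CH2 → C:1 H:2
  CH2N(CH3)2 → C:3 H:8 N:1
Element totals:
  C: 13
  H: 26
  F: 3
  N: 1
Molecular formula: C13H26F3N.
  M = 13(12.0) + 26(1.007825) + 3(18.998403) + 14.003074
    = 156.000000 + 26.203450 + 56.995209 + 14.003074 = 253.201733

253.2017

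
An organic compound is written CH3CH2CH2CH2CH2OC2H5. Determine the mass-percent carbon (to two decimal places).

72.35%

Atom tally by fragment:
  CH3 → C:1 H:3
  CH2 → C:1 H:2
  CH2 → C:1 H:2
  CH2 → C:1 H:2
  CH2OC2H5 → C:3 H:7 O:1
Element totals:
  C: 7
  H: 16
  O: 1
Molecular formula: C7H16O.
Molar mass = 116.204 g/mol.
Mass from C: 7 × 12.011 = 84.077 g/mol.
%C = 84.077 / 116.204 × 100 = 72.35%.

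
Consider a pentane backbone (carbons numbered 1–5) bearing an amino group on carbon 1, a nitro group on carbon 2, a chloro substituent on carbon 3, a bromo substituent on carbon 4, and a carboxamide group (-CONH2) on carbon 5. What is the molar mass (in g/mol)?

288.53 g/mol

Atom tally by fragment:
  H2NCH2 → C:1 H:4 N:1
  CH(NO2) → C:1 H:1 N:1 O:2
  CH(Cl) → C:1 H:1 Cl:1
  CH(Br) → C:1 H:1 Br:1
  CH2CONH2 → C:2 H:4 O:1 N:1
Element totals:
  C: 6
  H: 11
  Br: 1
  Cl: 1
  N: 3
  O: 3
Molecular formula: C6H11BrClN3O3.
  M = 6(12.011) + 11(1.008) + 79.904 + 35.45 + 3(14.007) + 3(15.999)
    = 72.066 + 11.088 + 79.904 + 35.450 + 42.021 + 47.997 = 288.526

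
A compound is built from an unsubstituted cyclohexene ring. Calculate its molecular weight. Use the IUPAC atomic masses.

Atom tally by fragment:
  cyclohexene ring core → C:6 H:10
Element totals:
  C: 6
  H: 10
Molecular formula: C6H10.
  M = 6(12.011) + 10(1.008)
    = 72.066 + 10.080 = 82.146

82.15 g/mol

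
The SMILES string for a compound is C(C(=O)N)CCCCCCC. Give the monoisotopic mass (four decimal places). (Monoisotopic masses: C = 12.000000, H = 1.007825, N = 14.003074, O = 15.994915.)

157.1467

Atom tally by fragment:
  H2NOCCH2 → C:2 H:4 O:1 N:1
  CH2 → C:1 H:2
  CH2 → C:1 H:2
  CH2 → C:1 H:2
  CH2 → C:1 H:2
  CH2 → C:1 H:2
  CH2 → C:1 H:2
  CH3 → C:1 H:3
Element totals:
  C: 9
  H: 19
  N: 1
  O: 1
Molecular formula: C9H19NO.
  M = 9(12.0) + 19(1.007825) + 14.003074 + 15.994915
    = 108.000000 + 19.148675 + 14.003074 + 15.994915 = 157.146664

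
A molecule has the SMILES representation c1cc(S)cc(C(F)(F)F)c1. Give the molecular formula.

Atom tally by fragment:
  benzene ring core → C:6 H:6
  (− 2 ring H displaced by substituents)
  + SH → S:1 H:1
  + CF3 → C:1 F:3
Element totals:
  C: 7
  H: 5
  F: 3
  S: 1

C7H5F3S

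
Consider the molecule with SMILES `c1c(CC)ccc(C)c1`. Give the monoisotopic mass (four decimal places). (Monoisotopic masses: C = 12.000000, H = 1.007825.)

120.0939

Atom tally by fragment:
  benzene ring core → C:6 H:6
  (− 2 ring H displaced by substituents)
  + C2H5 → C:2 H:5
  + CH3 → C:1 H:3
Element totals:
  C: 9
  H: 12
Molecular formula: C9H12.
  M = 9(12.0) + 12(1.007825)
    = 108.000000 + 12.093900 = 120.093900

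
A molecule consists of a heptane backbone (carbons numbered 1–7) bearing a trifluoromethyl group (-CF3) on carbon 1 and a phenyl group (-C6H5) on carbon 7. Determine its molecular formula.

Atom tally by fragment:
  F3CCH2 → C:2 H:2 F:3
  CH2 → C:1 H:2
  CH2 → C:1 H:2
  CH2 → C:1 H:2
  CH2 → C:1 H:2
  CH2 → C:1 H:2
  CH2C6H5 → C:7 H:7
Element totals:
  C: 14
  H: 19
  F: 3

C14H19F3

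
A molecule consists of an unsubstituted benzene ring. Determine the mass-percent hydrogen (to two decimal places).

7.74%

Atom tally by fragment:
  benzene ring core → C:6 H:6
Element totals:
  C: 6
  H: 6
Molecular formula: C6H6.
Molar mass = 78.114 g/mol.
Mass from H: 6 × 1.008 = 6.048 g/mol.
%H = 6.048 / 78.114 × 100 = 7.74%.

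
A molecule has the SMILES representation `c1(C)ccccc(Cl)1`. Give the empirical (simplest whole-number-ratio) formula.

C7H7Cl

Atom tally by fragment:
  benzene ring core → C:6 H:6
  (− 2 ring H displaced by substituents)
  + CH3 → C:1 H:3
  + Cl → Cl:1
Element totals:
  C: 7
  H: 7
  Cl: 1
Molecular formula: C7H7Cl.
gcd of subscripts (7, 1, 7) = 1, so the empirical formula equals the molecular formula.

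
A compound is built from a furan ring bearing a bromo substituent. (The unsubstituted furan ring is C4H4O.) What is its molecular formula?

C4H3BrO

Atom tally by fragment:
  furan ring core → C:4 H:4 O:1
  (− 1 ring H displaced by substituents)
  + Br → Br:1
Element totals:
  C: 4
  H: 3
  Br: 1
  O: 1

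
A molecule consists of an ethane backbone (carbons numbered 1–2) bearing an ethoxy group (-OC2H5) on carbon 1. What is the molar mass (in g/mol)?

74.12 g/mol

Atom tally by fragment:
  C2H5OCH2 → C:3 H:7 O:1
  CH3 → C:1 H:3
Element totals:
  C: 4
  H: 10
  O: 1
Molecular formula: C4H10O.
  M = 4(12.011) + 10(1.008) + 15.999
    = 48.044 + 10.080 + 15.999 = 74.123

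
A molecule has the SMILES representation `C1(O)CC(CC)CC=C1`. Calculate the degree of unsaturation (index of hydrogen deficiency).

Atom tally by fragment:
  cyclohexene ring core → C:6 H:10
  (− 2 ring H displaced by substituents)
  + OH → O:1 H:1
  + C2H5 → C:2 H:5
Element totals:
  C: 8
  H: 14
  O: 1
Molecular formula: C8H14O.
DoU = (2C + 2 + N − H − X) / 2 = (2·8 + 2 + 0 − 14 − 0) / 2 = 2.

2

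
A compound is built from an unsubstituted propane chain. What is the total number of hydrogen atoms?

8

Atom tally by fragment:
  CH3 → C:1 H:3
  CH2 → C:1 H:2
  CH3 → C:1 H:3
Element totals:
  C: 3
  H: 8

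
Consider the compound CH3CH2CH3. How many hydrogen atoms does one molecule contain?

Atom tally by fragment:
  CH3 → C:1 H:3
  CH2 → C:1 H:2
  CH3 → C:1 H:3
Element totals:
  C: 3
  H: 8

8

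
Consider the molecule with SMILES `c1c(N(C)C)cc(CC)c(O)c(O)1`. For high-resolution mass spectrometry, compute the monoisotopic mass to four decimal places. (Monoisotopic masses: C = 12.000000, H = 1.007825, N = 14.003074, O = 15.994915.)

Atom tally by fragment:
  benzene ring core → C:6 H:6
  (− 4 ring H displaced by substituents)
  + N(CH3)2 → N:1 C:2 H:6
  + C2H5 → C:2 H:5
  + OH → O:1 H:1
  + OH → O:1 H:1
Element totals:
  C: 10
  H: 15
  N: 1
  O: 2
Molecular formula: C10H15NO2.
  M = 10(12.0) + 15(1.007825) + 14.003074 + 2(15.994915)
    = 120.000000 + 15.117375 + 14.003074 + 31.989830 = 181.110279

181.1103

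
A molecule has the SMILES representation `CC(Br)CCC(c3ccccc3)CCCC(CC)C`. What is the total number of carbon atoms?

18

Atom tally by fragment:
  CH3 → C:1 H:3
  CH(Br) → C:1 H:1 Br:1
  CH2 → C:1 H:2
  CH2 → C:1 H:2
  CH(C6H5) → C:7 H:6
  CH2 → C:1 H:2
  CH2 → C:1 H:2
  CH2 → C:1 H:2
  CH(C2H5) → C:3 H:6
  CH3 → C:1 H:3
Element totals:
  C: 18
  H: 29
  Br: 1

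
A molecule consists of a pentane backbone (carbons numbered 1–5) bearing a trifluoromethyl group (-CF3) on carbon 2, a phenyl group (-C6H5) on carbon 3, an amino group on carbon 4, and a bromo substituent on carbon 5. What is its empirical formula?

Atom tally by fragment:
  CH3 → C:1 H:3
  CH(CF3) → C:2 H:1 F:3
  CH(C6H5) → C:7 H:6
  CH(NH2) → C:1 H:3 N:1
  CH2Br → C:1 H:2 Br:1
Element totals:
  C: 12
  H: 15
  Br: 1
  F: 3
  N: 1
Molecular formula: C12H15BrF3N.
gcd of subscripts (1, 12, 3, 15, 1) = 1, so the empirical formula equals the molecular formula.

C12H15BrF3N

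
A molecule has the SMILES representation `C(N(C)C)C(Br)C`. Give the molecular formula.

C5H12BrN

Atom tally by fragment:
  (CH3)2NCH2 → C:3 H:8 N:1
  CH(Br) → C:1 H:1 Br:1
  CH3 → C:1 H:3
Element totals:
  C: 5
  H: 12
  Br: 1
  N: 1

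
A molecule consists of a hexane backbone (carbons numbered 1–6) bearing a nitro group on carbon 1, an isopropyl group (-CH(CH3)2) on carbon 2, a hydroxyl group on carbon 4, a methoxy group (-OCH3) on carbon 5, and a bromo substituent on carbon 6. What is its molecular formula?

Atom tally by fragment:
  O2NCH2 → C:1 H:2 N:1 O:2
  CH(CH(CH3)2) → C:4 H:8
  CH2 → C:1 H:2
  CH(OH) → C:1 H:2 O:1
  CH(OCH3) → C:2 H:4 O:1
  CH2Br → C:1 H:2 Br:1
Element totals:
  C: 10
  H: 20
  Br: 1
  N: 1
  O: 4

C10H20BrNO4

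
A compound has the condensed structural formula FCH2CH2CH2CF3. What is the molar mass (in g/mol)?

130.08 g/mol

Atom tally by fragment:
  FCH2 → C:1 H:2 F:1
  CH2 → C:1 H:2
  CH2CF3 → C:2 H:2 F:3
Element totals:
  C: 4
  H: 6
  F: 4
Molecular formula: C4H6F4.
  M = 4(12.011) + 6(1.008) + 4(18.998)
    = 48.044 + 6.048 + 75.992 = 130.084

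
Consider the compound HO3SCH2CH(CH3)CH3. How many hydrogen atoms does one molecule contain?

Element totals:
  C: 4
  H: 10
  O: 3
  S: 1

10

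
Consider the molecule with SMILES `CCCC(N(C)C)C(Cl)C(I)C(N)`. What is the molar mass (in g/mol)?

Atom tally by fragment:
  CH3 → C:1 H:3
  CH2 → C:1 H:2
  CH2 → C:1 H:2
  CH(N(CH3)2) → C:3 H:7 N:1
  CH(Cl) → C:1 H:1 Cl:1
  CH(I) → C:1 H:1 I:1
  CH2NH2 → C:1 H:4 N:1
Element totals:
  C: 9
  H: 20
  Cl: 1
  I: 1
  N: 2
Molecular formula: C9H20ClIN2.
  M = 9(12.011) + 20(1.008) + 35.45 + 126.904 + 2(14.007)
    = 108.099 + 20.160 + 35.450 + 126.904 + 28.014 = 318.627

318.63 g/mol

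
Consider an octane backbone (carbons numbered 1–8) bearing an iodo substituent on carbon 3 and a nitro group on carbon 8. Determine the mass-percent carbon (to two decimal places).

Atom tally by fragment:
  CH3 → C:1 H:3
  CH2 → C:1 H:2
  CH(I) → C:1 H:1 I:1
  CH2 → C:1 H:2
  CH2 → C:1 H:2
  CH2 → C:1 H:2
  CH2 → C:1 H:2
  CH2NO2 → C:1 H:2 N:1 O:2
Element totals:
  C: 8
  H: 16
  I: 1
  N: 1
  O: 2
Molecular formula: C8H16INO2.
Molar mass = 285.125 g/mol.
Mass from C: 8 × 12.011 = 96.088 g/mol.
%C = 96.088 / 285.125 × 100 = 33.70%.

33.70%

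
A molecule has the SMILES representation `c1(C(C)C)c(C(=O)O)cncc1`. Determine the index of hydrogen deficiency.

5

Atom tally by fragment:
  pyridine ring core → C:5 H:5 N:1
  (− 2 ring H displaced by substituents)
  + CH(CH3)2 → C:3 H:7
  + COOH → C:1 H:1 O:2
Element totals:
  C: 9
  H: 11
  N: 1
  O: 2
Molecular formula: C9H11NO2.
DoU = (2C + 2 + N − H − X) / 2 = (2·9 + 2 + 1 − 11 − 0) / 2 = 5.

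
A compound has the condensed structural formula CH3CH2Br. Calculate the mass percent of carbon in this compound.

Atom tally by fragment:
  CH3 → C:1 H:3
  CH2Br → C:1 H:2 Br:1
Element totals:
  C: 2
  H: 5
  Br: 1
Molecular formula: C2H5Br.
Molar mass = 108.966 g/mol.
Mass from C: 2 × 12.011 = 24.022 g/mol.
%C = 24.022 / 108.966 × 100 = 22.05%.

22.05%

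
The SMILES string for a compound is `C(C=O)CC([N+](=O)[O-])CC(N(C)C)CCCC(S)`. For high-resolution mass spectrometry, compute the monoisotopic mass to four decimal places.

276.1508

Atom tally by fragment:
  OHCCH2 → C:2 H:3 O:1
  CH2 → C:1 H:2
  CH(NO2) → C:1 H:1 N:1 O:2
  CH2 → C:1 H:2
  CH(N(CH3)2) → C:3 H:7 N:1
  CH2 → C:1 H:2
  CH2 → C:1 H:2
  CH2 → C:1 H:2
  CH2SH → C:1 H:3 S:1
Element totals:
  C: 12
  H: 24
  N: 2
  O: 3
  S: 1
Molecular formula: C12H24N2O3S.
  M = 12(12.0) + 24(1.007825) + 2(14.003074) + 3(15.994915) + 31.972071
    = 144.000000 + 24.187800 + 28.006148 + 47.984745 + 31.972071 = 276.150764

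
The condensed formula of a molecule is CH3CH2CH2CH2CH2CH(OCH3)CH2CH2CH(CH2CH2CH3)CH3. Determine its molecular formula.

C14H30O

Atom tally by fragment:
  CH3 → C:1 H:3
  CH2 → C:1 H:2
  CH2 → C:1 H:2
  CH2 → C:1 H:2
  CH2 → C:1 H:2
  CH(OCH3) → C:2 H:4 O:1
  CH2 → C:1 H:2
  CH2 → C:1 H:2
  CH(CH2CH2CH3) → C:4 H:8
  CH3 → C:1 H:3
Element totals:
  C: 14
  H: 30
  O: 1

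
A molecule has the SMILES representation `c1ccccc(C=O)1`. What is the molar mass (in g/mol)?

106.12 g/mol

Atom tally by fragment:
  benzene ring core → C:6 H:6
  (− 1 ring H displaced by substituents)
  + CHO → C:1 H:1 O:1
Element totals:
  C: 7
  H: 6
  O: 1
Molecular formula: C7H6O.
  M = 7(12.011) + 6(1.008) + 15.999
    = 84.077 + 6.048 + 15.999 = 106.124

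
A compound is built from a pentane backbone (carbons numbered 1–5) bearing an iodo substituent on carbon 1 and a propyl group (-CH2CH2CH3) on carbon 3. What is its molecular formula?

C8H17I

Atom tally by fragment:
  ICH2 → C:1 H:2 I:1
  CH2 → C:1 H:2
  CH(CH2CH2CH3) → C:4 H:8
  CH2 → C:1 H:2
  CH3 → C:1 H:3
Element totals:
  C: 8
  H: 17
  I: 1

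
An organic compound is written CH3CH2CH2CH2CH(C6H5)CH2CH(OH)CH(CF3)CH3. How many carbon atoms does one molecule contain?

16

Element totals:
  C: 16
  H: 23
  F: 3
  O: 1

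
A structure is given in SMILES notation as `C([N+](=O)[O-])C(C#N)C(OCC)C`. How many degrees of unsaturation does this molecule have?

Atom tally by fragment:
  O2NCH2 → C:1 H:2 N:1 O:2
  CH(CN) → C:2 H:1 N:1
  CH(OC2H5) → C:3 H:6 O:1
  CH3 → C:1 H:3
Element totals:
  C: 7
  H: 12
  N: 2
  O: 3
Molecular formula: C7H12N2O3.
DoU = (2C + 2 + N − H − X) / 2 = (2·7 + 2 + 2 − 12 − 0) / 2 = 3.

3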